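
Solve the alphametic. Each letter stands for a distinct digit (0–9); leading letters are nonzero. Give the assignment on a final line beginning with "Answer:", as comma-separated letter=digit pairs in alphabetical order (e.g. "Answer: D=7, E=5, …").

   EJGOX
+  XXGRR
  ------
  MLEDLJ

Step 1. [M] M is the leading digit of a 6-digit sum of two 5-digit numbers; the final carry is exactly 1. So M=1.
Step 2. [col 1: X + R ≡ J (mod 10)] no forcing yet in column 1 (carry-in 0); J=2 is free and consistent — try it. So J=2.
Step 3. [col 1: X + R ≡ J (mod 10)] no forcing yet in column 1 (carry-in 0); R=5 is free and consistent — try it, so R=5.
Step 4. [col 1: X + R ≡ J (mod 10)] in column 1 we have X+R≡J with carry-in 0; given R=5, J=2 and digits 1,2,5 already taken and all letters distinct, that pins X to 7. So X=7.
Step 5. [col 2: O + R ≡ L (mod 10)] no forcing yet in column 2 (carry-in 1); L=6 is free and consistent — try it, so L=6.
Step 6. [col 2: O + R ≡ L (mod 10)] in column 2 we have O+R≡L with carry-in 1; given R=5, L=6 and digits 1,2,5,6,7 already taken and all letters distinct, that pins O to 0, so O=0.
Step 7. [col 3: G + G ≡ D (mod 10)] from column 3 (nothing yet, carry-in 0, digits 0,1,2,5,6,7 already taken and all letters distinct): D must equal 8. So D=8.
Step 8. [col 3: G + G ≡ D (mod 10)] no forcing yet in column 3 (carry-in 0); G=4 is free and consistent — try it. So G=4.
Step 9. [col 4: J + X ≡ E (mod 10)] column 4: given J=2, X=7, carry-in 0, and digits 0,1,2,4,5,6,7,8 already taken and all letters distinct, J+X≡E (mod 10) forces E=9 ⇒ E=9.

Answer: D=8, E=9, G=4, J=2, L=6, M=1, O=0, R=5, X=7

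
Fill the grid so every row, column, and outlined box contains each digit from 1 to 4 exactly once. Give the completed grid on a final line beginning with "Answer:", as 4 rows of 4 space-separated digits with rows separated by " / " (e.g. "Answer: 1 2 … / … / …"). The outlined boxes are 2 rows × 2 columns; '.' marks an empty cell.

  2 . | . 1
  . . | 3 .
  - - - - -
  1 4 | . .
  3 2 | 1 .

Step 1. [r2c4∈{2,4}] in row 2, 2 fits only at r2c4. So r2c4=2.
Step 2. [r3c4∈{3}] r3c4's peers cover all but 3. So r3c4=3.
Step 3. [r2c1∈{4}] r2c1 is down to just 4, so r2c1=4.
Step 4. [r3c3∈{2}] r3c3 has the single candidate 2 ⇒ r3c3=2.
Step 5. [r1c3∈{4}] only 4 remains possible at r1c3 ⇒ r1c3=4.
Step 6. [r2c2∈{1}] r2c2 is down to just 1, so r2c2=1.
Step 7. [r1c2∈{3}] only 3 remains possible at r1c2, so r1c2=3.
Step 8. [r4c4∈{4}] r4c4 is down to just 4. So r4c4=4.

Answer: 2 3 4 1 / 4 1 3 2 / 1 4 2 3 / 3 2 1 4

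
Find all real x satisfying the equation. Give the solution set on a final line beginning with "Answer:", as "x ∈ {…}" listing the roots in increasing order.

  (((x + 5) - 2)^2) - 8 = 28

Step 1. [(((x + 5) - 2)^2) - 8 = 28] the outer -8 inverts by adding 8. So sub: ((x + 5) - 2)^2 = 36.
Step 2. [((x + 5) - 2)^2 = 36] √ both sides: 36 ≥ 0 gives two branches, so sqrt: (x + 5) - 2 = 6 or -6.
Step 3. [(x + 5) - 2 = 6 or -6] 2 comes off first (add 2). So sub: x + 5 = 8 or -4.
Step 4. [x + 5 = 8 or -4] 5 comes off first (subtract 5) ⇒ sub: x = 3 or -9.

Answer: x ∈ {-9, 3}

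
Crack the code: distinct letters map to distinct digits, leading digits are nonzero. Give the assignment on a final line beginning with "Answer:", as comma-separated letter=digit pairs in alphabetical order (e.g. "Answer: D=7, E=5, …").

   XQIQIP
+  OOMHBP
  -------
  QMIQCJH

Step 1. [col 1: P + P ≡ H (mod 10)] no forcing yet in column 1 (carry-in 0); P=6 is free and consistent — try it ⇒ P=6.
Step 2. [col 1: P + P ≡ H (mod 10)] in column 1 we have P+P≡H with carry-in 0; given P=6 and digits 6 already taken and all letters distinct, that pins H to 2. So H=2.
Step 3. [col 2: I + B ≡ J (mod 10)] no forcing yet in column 2 (carry-in 1); B=0 is free and consistent — try it, so B=0.
Step 4. [col 2: I + B ≡ J (mod 10)] several values work for J in column 2 (I + B ≡ J (mod 10), carry-in 1); try J=8. So J=8.
Step 5. [Q] adding two 6-digit numbers gives at most 6+1 digits, and here it does — Q is that final carry and must be 1. So Q=1.
Step 6. [col 2: I + B ≡ J (mod 10)] from column 2 (B=0, J=8, carry-in 1, digits 0,1,2,6,8 already taken and all letters distinct): I must equal 7 ⇒ I=7.
Step 7. [col 3: Q + H ≡ C (mod 10)] in column 3 we have Q+H≡C with carry-in 0; given Q=1, H=2 and digits 0,1,2,6,7,8 already taken and all letters distinct, that pins C to 3. So C=3.
Step 8. [col 4: I + M ≡ Q (mod 10)] in column 4 we have I+M≡Q with carry-in 0; given I=7, Q=1 and digits 0,1,2,3,6,7,8 already taken and all letters distinct, that pins M to 4 ⇒ M=4.
Step 9. [col 5: Q + O ≡ I (mod 10)] from column 5 (Q=1, I=7, carry-in 1, digits 0,1,2,3,4,6,7,8 already taken and all letters distinct): O must equal 5, so O=5.
Step 10. [col 6: X + O ≡ M (mod 10)] column 6 reads X+O+carry(0)=M with O=5, M=4; with digits 0,1,2,3,4,5,6,7,8 already taken and all letters distinct, the only value for X is 9, so X=9.

Answer: B=0, C=3, H=2, I=7, J=8, M=4, O=5, P=6, Q=1, X=9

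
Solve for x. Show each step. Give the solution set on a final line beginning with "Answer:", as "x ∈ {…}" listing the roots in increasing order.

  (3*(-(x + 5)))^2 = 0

Step 1. [(3*(-(x + 5)))^2 = 0] 0 ≥ 0, LHS is (·)² — take ±√, so sqrt: 3*(-(x + 5)) = 0.
Step 2. [3*(-(x + 5)) = 0] LHS = 3·(…); ÷3 both sides. So div: -(x + 5) = 0.
Step 3. [-(x + 5) = 0] LHS negated; negate both sides ⇒ neg: x + 5 = 0.
Step 4. [x + 5 = 0] peel the +5: subtract 5 from each side ⇒ sub: x = -5.

Answer: x ∈ {-5}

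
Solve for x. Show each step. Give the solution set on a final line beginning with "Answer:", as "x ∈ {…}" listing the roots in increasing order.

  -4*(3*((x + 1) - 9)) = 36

Step 1. [-4*(3*((x + 1) - 9)) = 36] LHS = -4·(…); ÷-4 both sides, so div: 3*((x + 1) - 9) = -9.
Step 2. [3*((x + 1) - 9) = -9] 3 out front; divide by 3. So div: (x + 1) - 9 = -3.
Step 3. [(x + 1) - 9 = -3] add 9: x sits inside (… - 9). So sub: x + 1 = 6.
Step 4. [x + 1 = 6] the outer +1 inverts by subtracting 1 ⇒ sub: x = 5.

Answer: x ∈ {5}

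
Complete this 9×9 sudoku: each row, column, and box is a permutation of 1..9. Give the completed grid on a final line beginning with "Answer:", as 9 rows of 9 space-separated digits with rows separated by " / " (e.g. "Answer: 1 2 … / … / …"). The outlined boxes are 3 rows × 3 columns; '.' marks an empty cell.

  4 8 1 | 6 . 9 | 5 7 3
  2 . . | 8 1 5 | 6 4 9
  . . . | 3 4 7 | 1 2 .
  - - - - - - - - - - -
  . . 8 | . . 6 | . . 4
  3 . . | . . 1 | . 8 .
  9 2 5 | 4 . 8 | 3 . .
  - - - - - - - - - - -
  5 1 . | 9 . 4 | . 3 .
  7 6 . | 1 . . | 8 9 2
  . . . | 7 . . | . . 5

Step 1. [r4c5∈{2,3,5,7,9}] r4c5 is the only open cell in row 4 admitting 3, so r4c5=3.
Step 2. [r6c9∈{1,6,7}] 1 has one home in col 9: r6c9. So r6c9=1.
Step 3. [r4c2∈{7}] r4c2 has the single candidate 7 ⇒ r4c2=7.
Step 4. [r5c5∈{2,5,7,9}] in col 5, 9 fits only at r5c5. So r5c5=9.
Step 5. [r8c3∈{3,4}] 4 has one home in row 8: r8c3. So r8c3=4.
Step 6. [r9c6∈{2,3}] col 6 places 2 nowhere but r9c6 ⇒ r9c6=2.
Step 7. [r5c3∈{6}] r5c3's peers cover all but 6. So r5c3=6.
Step 8. [r7c9∈{6,7}] r7c9 is the only open cell in col 9 admitting 6. So r7c9=6.
Step 9. [r3c3∈{9}] only 9 remains possible at r3c3. So r3c3=9.
Step 10. [r2c2∈{3}] r2c2 is down to just 3, so r2c2=3.
Step 11. [r5c4∈{2,5}] row 5 places 5 nowhere but r5c4 ⇒ r5c4=5.
Step 12. [r5c7∈{2,7}] in row 5, 2 fits only at r5c7, so r5c7=2.
Step 13. [r9c5∈{6,8}] across row 9, 6 lands solely at r9c5, so r9c5=6.
Step 14. [r8c6∈{3}] r8c6 has the single candidate 3, so r8c6=3.
Step 15. [r5c9∈{7}] only 7 remains possible at r5c9 ⇒ r5c9=7.
Step 16. [r4c4∈{2}] r4c4 is down to just 2, so r4c4=2.
Step 17. [r9c1∈{8}] nothing but 8 survives at r9c1, so r9c1=8.
Step 18. [r5c2∈{4}] r5c2 has the single candidate 4 ⇒ r5c2=4.
Step 19. [r1c5∈{2}] r1c5 has the single candidate 2 ⇒ r1c5=2.
Step 20. [r4c8∈{5}] only 5 remains possible at r4c8. So r4c8=5.
Step 21. [r7c7∈{7}] r7c7 has the single candidate 7 ⇒ r7c7=7.
Step 22. [r3c2∈{5}] r3c2 is down to just 5, so r3c2=5.
Step 23. [r9c8∈{1}] r9c8's peers cover all but 1 ⇒ r9c8=1.
Step 24. [r6c5∈{7}] r6c5 has the single candidate 7, so r6c5=7.
Step 25. [r4c7∈{9}] only 9 remains possible at r4c7, so r4c7=9.
Step 26. [r9c3∈{3}] only 3 remains possible at r9c3, so r9c3=3.
Step 27. [r6c8∈{6}] r6c8's peers cover all but 6. So r6c8=6.
Step 28. [r8c5∈{5}] r8c5's peers cover all but 5, so r8c5=5.
Step 29. [r9c7∈{4}] nothing but 4 survives at r9c7. So r9c7=4.
Step 30. [r9c2∈{9}] r9c2's peers cover all but 9 ⇒ r9c2=9.
Step 31. [r7c5∈{8}] r7c5 is down to just 8, so r7c5=8.
Step 32. [r3c1∈{6}] nothing but 6 survives at r3c1. So r3c1=6.
Step 33. [r3c9∈{8}] r3c9's peers cover all but 8, so r3c9=8.
Step 34. [r7c3∈{2}] r7c3 has the single candidate 2 ⇒ r7c3=2.
Step 35. [r2c3∈{7}] r2c3 has the single candidate 7 ⇒ r2c3=7.
Step 36. [r4c1∈{1}] r4c1 is down to just 1, so r4c1=1.

Answer: 4 8 1 6 2 9 5 7 3 / 2 3 7 8 1 5 6 4 9 / 6 5 9 3 4 7 1 2 8 / 1 7 8 2 3 6 9 5 4 / 3 4 6 5 9 1 2 8 7 / 9 2 5 4 7 8 3 6 1 / 5 1 2 9 8 4 7 3 6 / 7 6 4 1 5 3 8 9 2 / 8 9 3 7 6 2 4 1 5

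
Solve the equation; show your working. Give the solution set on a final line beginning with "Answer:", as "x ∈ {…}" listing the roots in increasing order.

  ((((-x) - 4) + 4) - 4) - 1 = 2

Step 1. [((((-x) - 4) + 4) - 4) - 1 = 2] 1 comes off first (add 1) ⇒ sub: (((-x) - 4) + 4) - 4 = 3.
Step 2. [(((-x) - 4) + 4) - 4 = 3] add 4: x sits inside (… - 4). So sub: ((-x) - 4) + 4 = 7.
Step 3. [((-x) - 4) + 4 = 7] the outer +4 inverts by subtracting 4. So sub: (-x) - 4 = 3.
Step 4. [(-x) - 4 = 3] the outer -4 inverts by adding 4 ⇒ sub: -x = 7.
Step 5. [-x = 7] leading − — multiply by −1, so neg: x = -7.

Answer: x ∈ {-7}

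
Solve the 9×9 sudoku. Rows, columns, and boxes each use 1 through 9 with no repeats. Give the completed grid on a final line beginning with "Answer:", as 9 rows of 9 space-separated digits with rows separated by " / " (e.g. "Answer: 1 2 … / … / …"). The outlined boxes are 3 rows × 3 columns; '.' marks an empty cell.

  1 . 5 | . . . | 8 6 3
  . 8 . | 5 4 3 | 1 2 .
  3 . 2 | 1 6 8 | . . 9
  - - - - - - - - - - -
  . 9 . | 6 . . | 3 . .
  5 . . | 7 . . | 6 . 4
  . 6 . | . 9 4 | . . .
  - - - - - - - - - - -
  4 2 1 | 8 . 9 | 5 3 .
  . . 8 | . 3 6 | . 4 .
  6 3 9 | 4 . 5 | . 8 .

Step 1. [r2c9∈{7}] nothing but 7 survives at r2c9. So r2c9=7.
Step 2. [r8c4∈{2}] r8c4's peers cover all but 2. So r8c4=2.
Step 3. [r4c5∈{1,2,5,8}] col 5 places 5 nowhere but r4c5. So r4c5=5.
Step 4. [r8c1∈{7}] r8c1 has the single candidate 7 ⇒ r8c1=7.
Step 5. [r6c9∈{1,2,5,8}] 5 has one home in col 9: r6c9. So r6c9=5.
Step 6. [r6c8∈{1,7}] row 6 places 1 nowhere but r6c8 ⇒ r6c8=1.
Step 7. [r9c5∈{1,7}] across box 8, 1 lands solely at r9c5 ⇒ r9c5=1.
Step 8. [r1c6∈{2,7}] col 6 places 7 nowhere but r1c6. So r1c6=7.
Step 9. [r9c7∈{2,7}] row 9 places 7 nowhere but r9c7 ⇒ r9c7=7.
Step 10. [r6c1∈{2,8}] r6c1 is the only open cell in row 6 admitting 8. So r6c1=8.
Step 11. [r4c6∈{1,2}] in row 4, 1 fits only at r4c6. So r4c6=1.
Step 12. [r6c3∈{3,7}] 7 has one home in row 6: r6c3. So r6c3=7.
Step 13. [r4c9∈{2,8}] r4c9 is the only open cell in row 4 admitting 8 ⇒ r4c9=8.
Step 14. [r5c5∈{2,8}] 8 has one home in row 5: r5c5, so r5c5=8.
Step 15. [r1c2∈{4}] only 4 remains possible at r1c2. So r1c2=4.
Step 16. [r8c7∈{9}] r8c7 is down to just 9, so r8c7=9.
Step 17. [r5c6∈{2}] r5c6 has the single candidate 2, so r5c6=2.
Step 18. [r2c1∈{9}] nothing but 9 survives at r2c1, so r2c1=9.
Step 19. [r2c3∈{6}] r2c3's peers cover all but 6, so r2c3=6.
Step 20. [r4c1∈{2}] r4c1's peers cover all but 2. So r4c1=2.
Step 21. [r1c4∈{9}] r1c4 has the single candidate 9 ⇒ r1c4=9.
Step 22. [r3c2∈{7}] r3c2 is down to just 7. So r3c2=7.
Step 23. [r4c3∈{4}] r4c3 has the single candidate 4 ⇒ r4c3=4.
Step 24. [r8c9∈{1}] r8c9's peers cover all but 1, so r8c9=1.
Step 25. [r6c7∈{2}] nothing but 2 survives at r6c7. So r6c7=2.
Step 26. [r7c9∈{6}] r7c9's peers cover all but 6. So r7c9=6.
Step 27. [r8c2∈{5}] r8c2 is down to just 5. So r8c2=5.
Step 28. [r6c4∈{3}] r6c4 is down to just 3 ⇒ r6c4=3.
Step 29. [r5c2∈{1}] r5c2 has the single candidate 1, so r5c2=1.
Step 30. [r5c8∈{9}] r5c8's peers cover all but 9 ⇒ r5c8=9.
Step 31. [r1c5∈{2}] r1c5 has the single candidate 2, so r1c5=2.
Step 32. [r3c7∈{4}] nothing but 4 survives at r3c7. So r3c7=4.
Step 33. [r5c3∈{3}] r5c3's peers cover all but 3, so r5c3=3.
Step 34. [r4c8∈{7}] r4c8 has the single candidate 7, so r4c8=7.
Step 35. [r7c5∈{7}] only 7 remains possible at r7c5, so r7c5=7.
Step 36. [r3c8∈{5}] only 5 remains possible at r3c8, so r3c8=5.
Step 37. [r9c9∈{2}] r9c9 has the single candidate 2 ⇒ r9c9=2.

Answer: 1 4 5 9 2 7 8 6 3 / 9 8 6 5 4 3 1 2 7 / 3 7 2 1 6 8 4 5 9 / 2 9 4 6 5 1 3 7 8 / 5 1 3 7 8 2 6 9 4 / 8 6 7 3 9 4 2 1 5 / 4 2 1 8 7 9 5 3 6 / 7 5 8 2 3 6 9 4 1 / 6 3 9 4 1 5 7 8 2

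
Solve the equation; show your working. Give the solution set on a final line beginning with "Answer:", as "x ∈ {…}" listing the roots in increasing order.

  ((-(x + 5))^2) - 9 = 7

Step 1. [((-(x + 5))^2) - 9 = 7] add 9: x sits inside (… - 9) ⇒ sub: (-(x + 5))^2 = 16.
Step 2. [(-(x + 5))^2 = 16] √ both sides: 16 ≥ 0 gives two branches. So sqrt: -(x + 5) = 4 or -4.
Step 3. [-(x + 5) = 4 or -4] leading − — multiply by −1, so neg: x + 5 = -4 or 4.
Step 4. [x + 5 = -4 or 4] the outer +5 inverts by subtracting 5, so sub: x = -9 or -1.

Answer: x ∈ {-9, -1}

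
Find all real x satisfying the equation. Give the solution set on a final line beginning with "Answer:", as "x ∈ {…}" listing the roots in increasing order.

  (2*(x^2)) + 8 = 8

Step 1. [(2*(x^2)) + 8 = 8] subtract 8: x sits inside (… + 8), so sub: 2*(x^2) = 0.
Step 2. [2*(x^2) = 0] LHS = 2·(…); ÷2 both sides ⇒ div: x^2 = 0.
Step 3. [x^2 = 0] LHS squared, RHS 0 ≥ 0: apply √ (±) ⇒ sqrt: x = 0.

Answer: x ∈ {0}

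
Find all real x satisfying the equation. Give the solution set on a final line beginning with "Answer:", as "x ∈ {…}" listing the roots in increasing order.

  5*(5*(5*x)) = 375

Step 1. [5*(5*(5*x)) = 375] divide by the outer 5, so div: 5*(5*x) = 75.
Step 2. [5*(5*x) = 75] divide by the outer 5. So div: 5*x = 15.
Step 3. [5*x = 15] 5 out front; divide by 5 ⇒ div: x = 3.

Answer: x ∈ {3}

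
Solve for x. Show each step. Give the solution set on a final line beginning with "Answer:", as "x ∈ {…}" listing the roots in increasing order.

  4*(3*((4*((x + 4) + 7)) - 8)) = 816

Step 1. [4*(3*((4*((x + 4) + 7)) - 8)) = 816] leading coefficient 4: divide by 4. So div: 3*((4*((x + 4) + 7)) - 8) = 204.
Step 2. [3*((4*((x + 4) + 7)) - 8) = 204] 3 out front; divide by 3 ⇒ div: (4*((x + 4) + 7)) - 8 = 68.
Step 3. [(4*((x + 4) + 7)) - 8 = 68] 4 divides every term; factor it out ⇒ factor: ((x + 4) + 7) - 2 = 17.
Step 4. [((x + 4) + 7) - 2 = 17] -2 is outermost — add 2 both sides. So sub: (x + 4) + 7 = 19.
Step 5. [(x + 4) + 7 = 19] subtract 7: x sits inside (… + 7). So sub: x + 4 = 12.
Step 6. [x + 4 = 12] +4 is outermost — subtract 4 both sides, so sub: x = 8.

Answer: x ∈ {8}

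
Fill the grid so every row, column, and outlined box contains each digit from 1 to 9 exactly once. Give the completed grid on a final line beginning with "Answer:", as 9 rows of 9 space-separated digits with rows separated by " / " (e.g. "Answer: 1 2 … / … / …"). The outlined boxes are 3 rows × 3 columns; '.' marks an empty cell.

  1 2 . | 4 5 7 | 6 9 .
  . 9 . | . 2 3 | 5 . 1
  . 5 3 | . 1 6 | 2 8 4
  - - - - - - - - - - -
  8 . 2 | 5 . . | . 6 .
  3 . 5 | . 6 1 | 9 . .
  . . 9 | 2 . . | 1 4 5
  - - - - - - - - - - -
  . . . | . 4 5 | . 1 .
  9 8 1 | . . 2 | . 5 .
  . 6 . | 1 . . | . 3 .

Step 1. [r7c3∈{7}] r7c3 is down to just 7. So r7c3=7.
Step 2. [r5c9∈{2,7,8}] across box 6, 8 lands solely at r5c9 ⇒ r5c9=8.
Step 3. [r5c4∈{7}] nothing but 7 survives at r5c4 ⇒ r5c4=7.
Step 4. [r6c5∈{3,8}] in row 6, 3 fits only at r6c5, so r6c5=3.
Step 5. [r9c5∈{7,8,9}] across col 5, 8 lands solely at r9c5. So r9c5=8.
Step 6. [r9c3∈{4}] r9c3 is down to just 4, so r9c3=4.
Step 7. [r9c7∈{7}] only 7 remains possible at r9c7, so r9c7=7.
Step 8. [r9c6∈{9}] r9c6's peers cover all but 9, so r9c6=9.
Step 9. [r8c9∈{6}] only 6 remains possible at r8c9, so r8c9=6.
Step 10. [r2c1∈{4,6,7}] row 2 places 4 nowhere but r2c1, so r2c1=4.
Step 11. [r4c2∈{1,4,7}] r4c2 is the only open cell in row 4 admitting 1. So r4c2=1.
Step 12. [r7c1∈{2}] r7c1 has the single candidate 2. So r7c1=2.
Step 13. [r7c4∈{3,6}] r7c4 is the only open cell in row 7 admitting 6. So r7c4=6.
Step 14. [r6c2∈{7}] nothing but 7 survives at r6c2, so r6c2=7.
Step 15. [r4c7∈{3}] only 3 remains possible at r4c7. So r4c7=3.
Step 16. [r2c3∈{6,8}] r2c3 is the only open cell in row 2 admitting 6 ⇒ r2c3=6.
Step 17. [r5c2∈{4}] r5c2 has the single candidate 4, so r5c2=4.
Step 18. [r5c8∈{2}] nothing but 2 survives at r5c8 ⇒ r5c8=2.
Step 19. [r3c1∈{7}] r3c1 is down to just 7, so r3c1=7.
Step 20. [r8c5∈{7}] nothing but 7 survives at r8c5, so r8c5=7.
Step 21. [r7c2∈{3}] only 3 remains possible at r7c2 ⇒ r7c2=3.
Step 22. [r2c8∈{7}] r2c8 is down to just 7. So r2c8=7.
Step 23. [r1c3∈{8}] only 8 remains possible at r1c3 ⇒ r1c3=8.
Step 24. [r6c6∈{8}] r6c6's peers cover all but 8. So r6c6=8.
Step 25. [r7c9∈{9}] nothing but 9 survives at r7c9. So r7c9=9.
Step 26. [r9c9∈{2}] r9c9 has the single candidate 2, so r9c9=2.
Step 27. [r6c1∈{6}] nothing but 6 survives at r6c1. So r6c1=6.
Step 28. [r8c4∈{3}] only 3 remains possible at r8c4 ⇒ r8c4=3.
Step 29. [r8c7∈{4}] only 4 remains possible at r8c7. So r8c7=4.
Step 30. [r2c4∈{8}] only 8 remains possible at r2c4 ⇒ r2c4=8.
Step 31. [r4c6∈{4}] only 4 remains possible at r4c6. So r4c6=4.
Step 32. [r9c1∈{5}] nothing but 5 survives at r9c1. So r9c1=5.
Step 33. [r1c9∈{3}] nothing but 3 survives at r1c9 ⇒ r1c9=3.
Step 34. [r4c9∈{7}] r4c9 is down to just 7, so r4c9=7.
Step 35. [r7c7∈{8}] r7c7's peers cover all but 8. So r7c7=8.
Step 36. [r3c4∈{9}] only 9 remains possible at r3c4 ⇒ r3c4=9.
Step 37. [r4c5∈{9}] r4c5 has the single candidate 9 ⇒ r4c5=9.

Answer: 1 2 8 4 5 7 6 9 3 / 4 9 6 8 2 3 5 7 1 / 7 5 3 9 1 6 2 8 4 / 8 1 2 5 9 4 3 6 7 / 3 4 5 7 6 1 9 2 8 / 6 7 9 2 3 8 1 4 5 / 2 3 7 6 4 5 8 1 9 / 9 8 1 3 7 2 4 5 6 / 5 6 4 1 8 9 7 3 2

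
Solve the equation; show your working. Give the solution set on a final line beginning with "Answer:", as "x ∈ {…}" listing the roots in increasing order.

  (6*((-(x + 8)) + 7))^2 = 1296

Step 1. [(6*((-(x + 8)) + 7))^2 = 1296] √ both sides: 1296 ≥ 0 gives two branches, so sqrt: 6*((-(x + 8)) + 7) = 36 or -36.
Step 2. [6*((-(x + 8)) + 7) = 36 or -36] 6 out front; divide by 6. So div: (-(x + 8)) + 7 = 6 or -6.
Step 3. [(-(x + 8)) + 7 = 6 or -6] peel the +7: subtract 7 from each side ⇒ sub: -(x + 8) = -1 or -13.
Step 4. [-(x + 8) = -1 or -13] LHS negated; negate both sides, so neg: x + 8 = 1 or 13.
Step 5. [x + 8 = 1 or 13] +8 is outermost — subtract 8 both sides, so sub: x = -7 or 5.

Answer: x ∈ {-7, 5}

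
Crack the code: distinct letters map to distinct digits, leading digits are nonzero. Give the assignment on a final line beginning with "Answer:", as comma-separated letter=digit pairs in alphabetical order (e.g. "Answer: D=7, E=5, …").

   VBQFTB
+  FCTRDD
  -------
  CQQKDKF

Step 1. [C] C is the leading digit of a 7-digit sum of two 6-digit numbers; the final carry is exactly 1, so C=1.
Step 2. [col 1: B + D ≡ F (mod 10)] column 1 (B + D ≡ F (mod 10), carry-in 0) doesn't pin D yet; pick D=4 and continue, so D=4.
Step 3. [col 1: B + D ≡ F (mod 10)] B=2 is one option consistent with column 1 (B + D ≡ F (mod 10), carry-in 0) — take it ⇒ B=2.
Step 4. [col 1: B + D ≡ F (mod 10)] column 1: given B=2, D=4, carry-in 0, and digits 1,2,4 already taken and all letters distinct, B+D≡F (mod 10) forces F=6, so F=6.
Step 5. [col 2: T + D ≡ K (mod 10)] no forcing yet in column 2 (carry-in 0); K=9 is free and consistent — try it, so K=9.
Step 6. [col 2: T + D ≡ K (mod 10)] column 2: given D=4, K=9, carry-in 0, and digits 1,2,4,6,9 already taken and all letters distinct, T+D≡K (mod 10) forces T=5 ⇒ T=5.
Step 7. [col 3: F + R ≡ D (mod 10)] column 3 reads F+R+carry(0)=D with F=6, D=4; with digits 1,2,4,5,6,9 already taken and all letters distinct, the only value for R is 8. So R=8.
Step 8. [col 4: Q + T ≡ K (mod 10)] from column 4 (T=5, K=9, carry-in 1, digits 1,2,4,5,6,8,9 already taken and all letters distinct): Q must equal 3 ⇒ Q=3.
Step 9. [col 6: V + F ≡ Q (mod 10)] from column 6 (F=6, Q=3, carry-in 0, digits 1,2,3,4,5,6,8,9 already taken and all letters distinct): V must equal 7 ⇒ V=7.

Answer: B=2, C=1, D=4, F=6, K=9, Q=3, R=8, T=5, V=7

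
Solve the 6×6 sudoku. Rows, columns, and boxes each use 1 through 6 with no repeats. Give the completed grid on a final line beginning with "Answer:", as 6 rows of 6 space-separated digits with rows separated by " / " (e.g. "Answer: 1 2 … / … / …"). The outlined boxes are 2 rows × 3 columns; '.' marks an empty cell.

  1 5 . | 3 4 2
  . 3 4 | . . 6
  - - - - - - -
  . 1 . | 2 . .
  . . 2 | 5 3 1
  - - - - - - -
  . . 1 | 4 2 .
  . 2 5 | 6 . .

Step 1. [r6c1∈{3,4}] in row 6, 4 fits only at r6c1, so r6c1=4.
Step 2. [r4c1∈{6}] r4c1 is down to just 6, so r4c1=6.
Step 3. [r5c1∈{3}] only 3 remains possible at r5c1 ⇒ r5c1=3.
Step 4. [r2c5∈{1,5}] in row 2, 5 fits only at r2c5. So r2c5=5.
Step 5. [r3c3∈{3}] nothing but 3 survives at r3c3 ⇒ r3c3=3.
Step 6. [r3c1∈{5}] r3c1 is down to just 5, so r3c1=5.
Step 7. [r3c6∈{4}] only 4 remains possible at r3c6, so r3c6=4.
Step 8. [r5c6∈{5}] only 5 remains possible at r5c6, so r5c6=5.
Step 9. [r1c3∈{6}] nothing but 6 survives at r1c3, so r1c3=6.
Step 10. [r3c5∈{6}] only 6 remains possible at r3c5 ⇒ r3c5=6.
Step 11. [r2c4∈{1}] only 1 remains possible at r2c4 ⇒ r2c4=1.
Step 12. [r5c2∈{6}] r5c2 has the single candidate 6, so r5c2=6.
Step 13. [r4c2∈{4}] r4c2's peers cover all but 4. So r4c2=4.
Step 14. [r6c6∈{3}] nothing but 3 survives at r6c6. So r6c6=3.
Step 15. [r2c1∈{2}] only 2 remains possible at r2c1 ⇒ r2c1=2.
Step 16. [r6c5∈{1}] r6c5 is down to just 1. So r6c5=1.

Answer: 1 5 6 3 4 2 / 2 3 4 1 5 6 / 5 1 3 2 6 4 / 6 4 2 5 3 1 / 3 6 1 4 2 5 / 4 2 5 6 1 3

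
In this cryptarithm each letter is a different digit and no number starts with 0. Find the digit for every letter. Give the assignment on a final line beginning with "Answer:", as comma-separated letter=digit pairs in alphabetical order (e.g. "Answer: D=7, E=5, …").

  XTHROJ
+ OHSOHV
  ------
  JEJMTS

Step 1. [col 1: J + V ≡ S (mod 10)] several values work for S in column 1 (J + V ≡ S (mod 10), carry-in 0); try S=0, so S=0.
Step 2. [col 1: J + V ≡ S (mod 10)] column 1 (J + V ≡ S (mod 10), carry-in 0) doesn't pin J yet; pick J=9 and continue. So J=9.
Step 3. [col 1: J + V ≡ S (mod 10)] in column 1 we have J+V≡S with carry-in 0; given J=9, S=0 and digits 0,9 already taken and all letters distinct, that pins V to 1 ⇒ V=1.
Step 4. [col 2: O + H ≡ T (mod 10)] O=6 is one option consistent with column 2 (O + H ≡ T (mod 10), carry-in 1) — take it ⇒ O=6.
Step 5. [col 2: O + H ≡ T (mod 10)] T=5 is one option consistent with column 2 (O + H ≡ T (mod 10), carry-in 1) — take it, so T=5.
Step 6. [col 2: O + H ≡ T (mod 10)] from column 2 (O=6, T=5, carry-in 1, digits 0,1,5,6,9 already taken and all letters distinct): H must equal 8. So H=8.
Step 7. [col 3: R + O ≡ M (mod 10)] in column 3 we have R+O≡M with carry-in 1; given O=6 and digits 0,1,5,6,8,9 already taken and all letters distinct, that pins R to 7. So R=7.
Step 8. [col 3: R + O ≡ M (mod 10)] column 3 reads R+O+carry(1)=M with R=7, O=6; with digits 0,1,5,6,7,8,9 already taken and all letters distinct, the only value for M is 4 ⇒ M=4.
Step 9. [col 5: T + H ≡ E (mod 10)] column 5 reads T+H+carry(0)=E with T=5, H=8; with digits 0,1,4,5,6,7,8,9 already taken and all letters distinct, the only value for E is 3. So E=3.
Step 10. [col 6: X + O ≡ J (mod 10)] column 6 reads X+O+carry(1)=J with O=6, J=9; with digits 0,1,3,4,5,6,7,8,9 already taken and all letters distinct, the only value for X is 2. So X=2.

Answer: E=3, H=8, J=9, M=4, O=6, R=7, S=0, T=5, V=1, X=2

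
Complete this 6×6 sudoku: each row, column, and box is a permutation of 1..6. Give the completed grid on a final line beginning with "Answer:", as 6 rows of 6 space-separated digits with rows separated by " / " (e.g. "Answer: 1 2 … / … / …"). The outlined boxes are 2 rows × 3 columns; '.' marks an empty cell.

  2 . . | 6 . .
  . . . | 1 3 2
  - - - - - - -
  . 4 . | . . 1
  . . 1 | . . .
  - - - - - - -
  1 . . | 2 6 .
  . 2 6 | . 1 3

Step 1. [r3c1∈{3,5,6}] r3c1 is the only open cell in row 3 admitting 6. So r3c1=6.
Step 2. [r4c1∈{3,5}] across col 1, 3 lands solely at r4c1 ⇒ r4c1=3.
Step 3. [r4c2∈{5}] nothing but 5 survives at r4c2. So r4c2=5.
Step 4. [r4c4∈{4}] r4c4 is down to just 4, so r4c4=4.
Step 5. [r6c4∈{5}] r6c4 is down to just 5 ⇒ r6c4=5.
Step 6. [r5c3∈{3,4,5}] across row 5, 5 lands solely at r5c3 ⇒ r5c3=5.
Step 7. [r1c5∈{4,5}] in col 5, 4 fits only at r1c5, so r1c5=4.
Step 8. [r4c5∈{2}] only 2 remains possible at r4c5 ⇒ r4c5=2.
Step 9. [r5c2∈{3}] nothing but 3 survives at r5c2. So r5c2=3.
Step 10. [r6c1∈{4}] r6c1 has the single candidate 4. So r6c1=4.
Step 11. [r2c3∈{4}] r2c3 has the single candidate 4. So r2c3=4.
Step 12. [r4c6∈{6}] r4c6 is down to just 6, so r4c6=6.
Step 13. [r3c3∈{2}] r3c3's peers cover all but 2, so r3c3=2.
Step 14. [r5c6∈{4}] only 4 remains possible at r5c6 ⇒ r5c6=4.
Step 15. [r3c5∈{5}] r3c5 has the single candidate 5. So r3c5=5.
Step 16. [r1c2∈{1}] r1c2 has the single candidate 1, so r1c2=1.
Step 17. [r1c6∈{5}] nothing but 5 survives at r1c6 ⇒ r1c6=5.
Step 18. [r2c2∈{6}] nothing but 6 survives at r2c2. So r2c2=6.
Step 19. [r2c1∈{5}] r2c1 is down to just 5 ⇒ r2c1=5.
Step 20. [r3c4∈{3}] r3c4 is down to just 3 ⇒ r3c4=3.
Step 21. [r1c3∈{3}] r1c3's peers cover all but 3, so r1c3=3.

Answer: 2 1 3 6 4 5 / 5 6 4 1 3 2 / 6 4 2 3 5 1 / 3 5 1 4 2 6 / 1 3 5 2 6 4 / 4 2 6 5 1 3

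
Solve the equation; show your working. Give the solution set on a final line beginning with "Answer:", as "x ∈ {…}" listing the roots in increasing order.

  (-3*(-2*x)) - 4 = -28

Step 1. [(-3*(-2*x)) - 4 = -28] peel the -4: add 4 from each side ⇒ sub: -3*(-2*x) = -24.
Step 2. [-3*(-2*x) = -24] -3·(inner) — divide through by -3 ⇒ div: -2*x = 8.
Step 3. [-2*x = 8] -2 out front; divide by -2, so div: x = -4.

Answer: x ∈ {-4}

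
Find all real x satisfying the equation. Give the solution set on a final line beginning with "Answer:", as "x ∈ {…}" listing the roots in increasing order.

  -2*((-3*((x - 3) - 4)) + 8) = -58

Step 1. [-2*((-3*((x - 3) - 4)) + 8) = -58] LHS = -2·(…); ÷-2 both sides ⇒ div: (-3*((x - 3) - 4)) + 8 = 29.
Step 2. [(-3*((x - 3) - 4)) + 8 = 29] peel the +8: subtract 8 from each side. So sub: -3*((x - 3) - 4) = 21.
Step 3. [-3*((x - 3) - 4) = 21] leading coefficient -3: divide by -3, so div: (x - 3) - 4 = -7.
Step 4. [(x - 3) - 4 = -7] add 4: x sits inside (… - 4), so sub: x - 3 = -3.
Step 5. [x - 3 = -3] peel the -3: add 3 from each side, so sub: x = 0.

Answer: x ∈ {0}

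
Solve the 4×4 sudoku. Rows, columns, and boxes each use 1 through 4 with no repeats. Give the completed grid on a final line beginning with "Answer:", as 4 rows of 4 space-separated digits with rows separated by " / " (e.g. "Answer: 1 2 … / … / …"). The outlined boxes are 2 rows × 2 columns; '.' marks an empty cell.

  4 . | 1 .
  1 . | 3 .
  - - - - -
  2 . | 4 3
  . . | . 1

Step 1. [r2c2∈{2}] r2c2's peers cover all but 2. So r2c2=2.
Step 2. [r4c1∈{3}] nothing but 3 survives at r4c1 ⇒ r4c1=3.
Step 3. [r1c4∈{2}] r1c4 has the single candidate 2, so r1c4=2.
Step 4. [r4c3∈{2}] only 2 remains possible at r4c3 ⇒ r4c3=2.
Step 5. [r4c2∈{4}] nothing but 4 survives at r4c2, so r4c2=4.
Step 6. [r1c2∈{3}] r1c2's peers cover all but 3 ⇒ r1c2=3.
Step 7. [r3c2∈{1}] r3c2's peers cover all but 1, so r3c2=1.
Step 8. [r2c4∈{4}] r2c4 is down to just 4, so r2c4=4.

Answer: 4 3 1 2 / 1 2 3 4 / 2 1 4 3 / 3 4 2 1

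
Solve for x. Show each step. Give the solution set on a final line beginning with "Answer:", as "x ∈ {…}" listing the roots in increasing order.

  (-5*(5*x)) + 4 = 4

Step 1. [(-5*(5*x)) + 4 = 4] peel the +4: subtract 4 from each side ⇒ sub: -5*(5*x) = 0.
Step 2. [-5*(5*x) = 0] leading coefficient -5: divide by -5, so div: 5*x = 0.
Step 3. [5*x = 0] 5·(inner) — divide through by 5 ⇒ div: x = 0.

Answer: x ∈ {0}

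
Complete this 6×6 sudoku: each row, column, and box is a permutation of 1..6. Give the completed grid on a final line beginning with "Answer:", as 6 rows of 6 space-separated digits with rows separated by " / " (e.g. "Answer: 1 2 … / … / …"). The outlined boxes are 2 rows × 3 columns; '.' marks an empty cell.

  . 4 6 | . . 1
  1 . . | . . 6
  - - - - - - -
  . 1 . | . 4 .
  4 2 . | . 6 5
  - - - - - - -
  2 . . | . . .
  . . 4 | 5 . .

Step 1. [r4c3∈{3}] r4c3's peers cover all but 3. So r4c3=3.
Step 2. [r5c4∈{1,3,4,6}] col 4 places 6 nowhere but r5c4, so r5c4=6.
Step 3. [r3c3∈{5}] r3c3's peers cover all but 5. So r3c3=5.
Step 4. [r6c5∈{1,2,3}] across row 6, 1 lands solely at r6c5. So r6c5=1.
Step 5. [r5c5∈{3}] r5c5 is down to just 3 ⇒ r5c5=3.
Step 6. [r1c1∈{3,5}] in col 1, 5 fits only at r1c1, so r1c1=5.
Step 7. [r1c5∈{2}] r1c5 is down to just 2. So r1c5=2.
Step 8. [r6c2∈{3,6}] across col 2, 6 lands solely at r6c2. So r6c2=6.
Step 9. [r3c6∈{2,3}] r3c6 is the only open cell in col 6 admitting 3 ⇒ r3c6=3.
Step 10. [r2c2∈{3}] nothing but 3 survives at r2c2 ⇒ r2c2=3.
Step 11. [r5c6∈{4}] r5c6 is down to just 4 ⇒ r5c6=4.
Step 12. [r6c1∈{3}] nothing but 3 survives at r6c1. So r6c1=3.
Step 13. [r6c6∈{2}] only 2 remains possible at r6c6. So r6c6=2.
Step 14. [r2c4∈{4}] only 4 remains possible at r2c4. So r2c4=4.
Step 15. [r2c5∈{5}] nothing but 5 survives at r2c5, so r2c5=5.
Step 16. [r2c3∈{2}] nothing but 2 survives at r2c3. So r2c3=2.
Step 17. [r5c2∈{5}] nothing but 5 survives at r5c2 ⇒ r5c2=5.
Step 18. [r4c4∈{1}] nothing but 1 survives at r4c4. So r4c4=1.
Step 19. [r3c4∈{2}] only 2 remains possible at r3c4 ⇒ r3c4=2.
Step 20. [r5c3∈{1}] only 1 remains possible at r5c3, so r5c3=1.
Step 21. [r1c4∈{3}] r1c4 is down to just 3. So r1c4=3.
Step 22. [r3c1∈{6}] r3c1 has the single candidate 6, so r3c1=6.

Answer: 5 4 6 3 2 1 / 1 3 2 4 5 6 / 6 1 5 2 4 3 / 4 2 3 1 6 5 / 2 5 1 6 3 4 / 3 6 4 5 1 2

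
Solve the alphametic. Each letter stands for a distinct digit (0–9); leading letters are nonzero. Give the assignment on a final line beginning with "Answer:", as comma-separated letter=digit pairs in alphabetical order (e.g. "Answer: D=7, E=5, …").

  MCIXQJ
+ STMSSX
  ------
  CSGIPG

Step 1. [col 1: J + X ≡ G (mod 10)] G=4 is one option consistent with column 1 (J + X ≡ G (mod 10), carry-in 0) — take it ⇒ G=4.
Step 2. [col 1: J + X ≡ G (mod 10)] X=8 is one option consistent with column 1 (J + X ≡ G (mod 10), carry-in 0) — take it, so X=8.
Step 3. [col 1: J + X ≡ G (mod 10)] in column 1 we have J+X≡G with carry-in 0; given X=8, G=4 and digits 4,8 already taken and all letters distinct, that pins J to 6. So J=6.
Step 4. [col 2: Q + S ≡ P (mod 10)] column 2 (Q + S ≡ P (mod 10), carry-in 1) doesn't pin S yet; pick S=1 and continue. So S=1.
Step 5. [col 2: Q + S ≡ P (mod 10)] column 2 (Q + S ≡ P (mod 10), carry-in 1) doesn't pin P yet; pick P=2 and continue, so P=2.
Step 6. [col 2: Q + S ≡ P (mod 10)] from column 2 (S=1, P=2, carry-in 1, digits 1,2,4,6,8 already taken and all letters distinct): Q must equal 0, so Q=0.
Step 7. [col 3: X + S ≡ I (mod 10)] column 3: given X=8, S=1, carry-in 0, and digits 0,1,2,4,6,8 already taken and all letters distinct, X+S≡I (mod 10) forces I=9 ⇒ I=9.
Step 8. [col 4: I + M ≡ G (mod 10)] from column 4 (I=9, G=4, carry-in 0, digits 0,1,2,4,6,8,9 already taken and all letters distinct): M must equal 5 ⇒ M=5.
Step 9. [col 5: C + T ≡ S (mod 10)] T=3 is one option consistent with column 5 (C + T ≡ S (mod 10), carry-in 1) — take it. So T=3.
Step 10. [col 5: C + T ≡ S (mod 10)] from column 5 (T=3, S=1, carry-in 1, digits 0,1,2,3,4,5,6,8,9 already taken and all letters distinct): C must equal 7. So C=7.

Answer: C=7, G=4, I=9, J=6, M=5, P=2, Q=0, S=1, T=3, X=8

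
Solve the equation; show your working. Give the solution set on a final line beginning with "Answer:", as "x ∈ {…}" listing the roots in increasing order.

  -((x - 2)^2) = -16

Step 1. [-((x - 2)^2) = -16] LHS negated; negate both sides, so neg: (x - 2)^2 = 16.
Step 2. [(x - 2)^2 = 16] LHS squared, RHS 16 ≥ 0: apply √ (±) ⇒ sqrt: x - 2 = 4 or -4.
Step 3. [x - 2 = 4 or -4] add 2: x sits inside (… - 2) ⇒ sub: x = 6 or -2.

Answer: x ∈ {-2, 6}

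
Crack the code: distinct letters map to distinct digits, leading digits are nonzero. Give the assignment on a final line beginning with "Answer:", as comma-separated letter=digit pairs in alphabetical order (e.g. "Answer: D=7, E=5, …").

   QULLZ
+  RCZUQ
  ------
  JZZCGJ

Step 1. [col 1: Z + Q ≡ J (mod 10)] column 1 (Z + Q ≡ J (mod 10), carry-in 0) doesn't pin J yet; pick J=1 and continue ⇒ J=1.
Step 2. [col 1: Z + Q ≡ J (mod 10)] column 1 (Z + Q ≡ J (mod 10), carry-in 0) doesn't pin Q yet; pick Q=8 and continue. So Q=8.
Step 3. [col 1: Z + Q ≡ J (mod 10)] column 1 reads Z+Q+carry(0)=J with Q=8, J=1; with digits 1,8 already taken and all letters distinct, the only value for Z is 3 ⇒ Z=3.
Step 4. [col 2: L + U ≡ G (mod 10)] column 2 (L + U ≡ G (mod 10), carry-in 1) doesn't pin G yet; pick G=0 and continue, so G=0.
Step 5. [col 2: L + U ≡ G (mod 10)] U=7 is one option consistent with column 2 (L + U ≡ G (mod 10), carry-in 1) — take it, so U=7.
Step 6. [col 2: L + U ≡ G (mod 10)] column 2: given U=7, G=0, carry-in 1, and digits 0,1,3,7,8 already taken and all letters distinct, L+U≡G (mod 10) forces L=2. So L=2.
Step 7. [col 3: L + Z ≡ C (mod 10)] column 3: given L=2, Z=3, carry-in 1, and digits 0,1,2,3,7,8 already taken and all letters distinct, L+Z≡C (mod 10) forces C=6. So C=6.
Step 8. [col 5: Q + R ≡ Z (mod 10)] column 5: given Q=8, Z=3, carry-in 1, and digits 0,1,2,3,6,7,8 already taken and all letters distinct, Q+R≡Z (mod 10) forces R=4 ⇒ R=4.

Answer: C=6, G=0, J=1, L=2, Q=8, R=4, U=7, Z=3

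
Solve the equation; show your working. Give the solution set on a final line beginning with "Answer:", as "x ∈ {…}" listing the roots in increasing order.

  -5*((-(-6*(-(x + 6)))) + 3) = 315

Step 1. [-5*((-(-6*(-(x + 6)))) + 3) = 315] leading coefficient -5: divide by -5 ⇒ div: (-(-6*(-(x + 6)))) + 3 = -63.
Step 2. [(-(-6*(-(x + 6)))) + 3 = -63] 3 comes off first (subtract 3) ⇒ sub: -(-6*(-(x + 6))) = -66.
Step 3. [-(-6*(-(x + 6))) = -66] leading − — multiply by −1. So neg: -6*(-(x + 6)) = 66.
Step 4. [-6*(-(x + 6)) = 66] -6·(inner) — divide through by -6 ⇒ div: -(x + 6) = -11.
Step 5. [-(x + 6) = -11] flip signs both sides, so neg: x + 6 = 11.
Step 6. [x + 6 = 11] subtract 6: x sits inside (… + 6), so sub: x = 5.

Answer: x ∈ {5}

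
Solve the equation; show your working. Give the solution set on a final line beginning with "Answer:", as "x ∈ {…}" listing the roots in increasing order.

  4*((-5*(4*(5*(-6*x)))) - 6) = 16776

Step 1. [4*((-5*(4*(5*(-6*x)))) - 6) = 16776] 4 out front; divide by 4 ⇒ div: (-5*(4*(5*(-6*x)))) - 6 = 4194.
Step 2. [(-5*(4*(5*(-6*x)))) - 6 = 4194] 6 comes off first (add 6), so sub: -5*(4*(5*(-6*x))) = 4200.
Step 3. [-5*(4*(5*(-6*x))) = 4200] leading coefficient -5: divide by -5 ⇒ div: 4*(5*(-6*x)) = -840.
Step 4. [4*(5*(-6*x)) = -840] leading coefficient 4: divide by 4 ⇒ div: 5*(-6*x) = -210.
Step 5. [5*(-6*x) = -210] divide by the outer 5, so div: -6*x = -42.
Step 6. [-6*x = -42] -6·(inner) — divide through by -6. So div: x = 7.

Answer: x ∈ {7}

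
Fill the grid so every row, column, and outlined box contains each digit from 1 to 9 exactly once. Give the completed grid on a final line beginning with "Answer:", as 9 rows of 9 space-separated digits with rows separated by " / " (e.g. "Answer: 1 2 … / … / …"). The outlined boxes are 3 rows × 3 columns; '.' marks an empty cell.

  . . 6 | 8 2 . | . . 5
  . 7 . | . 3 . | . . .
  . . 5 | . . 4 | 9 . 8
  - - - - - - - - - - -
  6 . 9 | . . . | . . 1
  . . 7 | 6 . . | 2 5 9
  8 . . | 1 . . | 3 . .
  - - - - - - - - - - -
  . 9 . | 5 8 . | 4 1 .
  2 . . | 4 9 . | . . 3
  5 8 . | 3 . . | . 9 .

Step 1. [r6c6∈{2,5,7,9}] r6c6 is the only open cell in row 6 admitting 9, so r6c6=9.
Step 2. [r5c5∈{4}] r5c5's peers cover all but 4, so r5c5=4.
Step 3. [r1c1∈{1,3,4,9}] across row 1, 9 lands solely at r1c1. So r1c1=9.
Step 4. [r2c1∈{1,4}] in col 1, 4 fits only at r2c1, so r2c1=4.
Step 5. [r6c9∈{4,6,7}] across col 9, 4 lands solely at r6c9 ⇒ r6c9=4.
Step 6. [r3c4∈{7}] only 7 remains possible at r3c4 ⇒ r3c4=7.
Step 7. [r1c6∈{1}] r1c6 is down to just 1, so r1c6=1.
Step 8. [r1c2∈{3}] nothing but 3 survives at r1c2. So r1c2=3.
Step 9. [r4c6∈{2,3,5,7,8}] across row 4, 3 lands solely at r4c6, so r4c6=3.
Step 10. [r6c8∈{6,7}] across row 6, 6 lands solely at r6c8. So r6c8=6.
Step 11. [r1c7∈{7}] r1c7 has the single candidate 7 ⇒ r1c7=7.
Step 12. [r9c7∈{6}] nothing but 6 survives at r9c7, so r9c7=6.
Step 13. [r7c6∈{2,6,7}] row 7 places 6 nowhere but r7c6. So r7c6=6.
Step 14. [r8c6∈{7}] nothing but 7 survives at r8c6 ⇒ r8c6=7.
Step 15. [r7c9∈{2,7}] 2 has one home in row 7: r7c9. So r7c9=2.
Step 16. [r5c2∈{1}] only 1 remains possible at r5c2, so r5c2=1.
Step 17. [r3c2∈{2}] r3c2 has the single candidate 2. So r3c2=2.
Step 18. [r4c8∈{7,8}] across col 8, 7 lands solely at r4c8, so r4c8=7.
Step 19. [r6c2∈{5}] nothing but 5 survives at r6c2. So r6c2=5.
Step 20. [r8c3∈{1}] r8c3 is down to just 1. So r8c3=1.
Step 21. [r8c7∈{5,8}] across row 8, 5 lands solely at r8c7, so r8c7=5.
Step 22. [r7c3∈{3}] nothing but 3 survives at r7c3. So r7c3=3.
Step 23. [r2c6∈{5}] only 5 remains possible at r2c6 ⇒ r2c6=5.
Step 24. [r9c3∈{4}] r9c3's peers cover all but 4, so r9c3=4.
Step 25. [r8c8∈{8}] r8c8 is down to just 8 ⇒ r8c8=8.
Step 26. [r5c6∈{8}] r5c6's peers cover all but 8, so r5c6=8.
Step 27. [r7c1∈{7}] nothing but 7 survives at r7c1 ⇒ r7c1=7.
Step 28. [r2c7∈{1}] nothing but 1 survives at r2c7, so r2c7=1.
Step 29. [r9c5∈{1}] r9c5 is down to just 1, so r9c5=1.
Step 30. [r2c3∈{8}] r2c3's peers cover all but 8 ⇒ r2c3=8.
Step 31. [r3c5∈{6}] r3c5 is down to just 6, so r3c5=6.
Step 32. [r3c8∈{3}] r3c8 has the single candidate 3. So r3c8=3.
Step 33. [r1c8∈{4}] r1c8 has the single candidate 4 ⇒ r1c8=4.
Step 34. [r4c5∈{5}] only 5 remains possible at r4c5. So r4c5=5.
Step 35. [r4c2∈{4}] only 4 remains possible at r4c2. So r4c2=4.
Step 36. [r2c4∈{9}] r2c4 has the single candidate 9. So r2c4=9.
Step 37. [r4c4∈{2}] r4c4's peers cover all but 2, so r4c4=2.
Step 38. [r4c7∈{8}] only 8 remains possible at r4c7, so r4c7=8.
Step 39. [r2c8∈{2}] only 2 remains possible at r2c8. So r2c8=2.
Step 40. [r9c6∈{2}] r9c6's peers cover all but 2, so r9c6=2.
Step 41. [r6c5∈{7}] nothing but 7 survives at r6c5. So r6c5=7.
Step 42. [r9c9∈{7}] r9c9's peers cover all but 7 ⇒ r9c9=7.
Step 43. [r5c1∈{3}] nothing but 3 survives at r5c1, so r5c1=3.
Step 44. [r6c3∈{2}] only 2 remains possible at r6c3 ⇒ r6c3=2.
Step 45. [r3c1∈{1}] r3c1 is down to just 1, so r3c1=1.
Step 46. [r2c9∈{6}] r2c9's peers cover all but 6. So r2c9=6.
Step 47. [r8c2∈{6}] nothing but 6 survives at r8c2, so r8c2=6.

Answer: 9 3 6 8 2 1 7 4 5 / 4 7 8 9 3 5 1 2 6 / 1 2 5 7 6 4 9 3 8 / 6 4 9 2 5 3 8 7 1 / 3 1 7 6 4 8 2 5 9 / 8 5 2 1 7 9 3 6 4 / 7 9 3 5 8 6 4 1 2 / 2 6 1 4 9 7 5 8 3 / 5 8 4 3 1 2 6 9 7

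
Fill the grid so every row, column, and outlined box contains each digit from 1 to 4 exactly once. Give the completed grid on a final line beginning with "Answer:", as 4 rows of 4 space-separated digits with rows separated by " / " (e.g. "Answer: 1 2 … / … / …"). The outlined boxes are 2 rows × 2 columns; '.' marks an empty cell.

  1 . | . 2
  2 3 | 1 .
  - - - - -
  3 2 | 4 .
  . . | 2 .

Step 1. [r4c2∈{1,4}] across col 2, 1 lands solely at r4c2. So r4c2=1.
Step 2. [r2c4∈{4}] r2c4 has the single candidate 4. So r2c4=4.
Step 3. [r1c3∈{3}] r1c3 is down to just 3, so r1c3=3.
Step 4. [r4c1∈{4}] r4c1 has the single candidate 4 ⇒ r4c1=4.
Step 5. [r4c4∈{3}] r4c4 has the single candidate 3 ⇒ r4c4=3.
Step 6. [r1c2∈{4}] r1c2's peers cover all but 4. So r1c2=4.
Step 7. [r3c4∈{1}] r3c4's peers cover all but 1. So r3c4=1.

Answer: 1 4 3 2 / 2 3 1 4 / 3 2 4 1 / 4 1 2 3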